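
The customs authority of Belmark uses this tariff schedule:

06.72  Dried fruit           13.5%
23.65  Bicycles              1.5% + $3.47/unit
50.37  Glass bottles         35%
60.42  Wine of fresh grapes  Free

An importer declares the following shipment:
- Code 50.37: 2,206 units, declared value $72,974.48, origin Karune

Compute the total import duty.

Line 1 (50.37, Karune, 2,206 units, $72,974.48):
Base rate for 50.37 is 35%.
Duty = $72,974.48 × 35% = $25,541.07.

$25,541.07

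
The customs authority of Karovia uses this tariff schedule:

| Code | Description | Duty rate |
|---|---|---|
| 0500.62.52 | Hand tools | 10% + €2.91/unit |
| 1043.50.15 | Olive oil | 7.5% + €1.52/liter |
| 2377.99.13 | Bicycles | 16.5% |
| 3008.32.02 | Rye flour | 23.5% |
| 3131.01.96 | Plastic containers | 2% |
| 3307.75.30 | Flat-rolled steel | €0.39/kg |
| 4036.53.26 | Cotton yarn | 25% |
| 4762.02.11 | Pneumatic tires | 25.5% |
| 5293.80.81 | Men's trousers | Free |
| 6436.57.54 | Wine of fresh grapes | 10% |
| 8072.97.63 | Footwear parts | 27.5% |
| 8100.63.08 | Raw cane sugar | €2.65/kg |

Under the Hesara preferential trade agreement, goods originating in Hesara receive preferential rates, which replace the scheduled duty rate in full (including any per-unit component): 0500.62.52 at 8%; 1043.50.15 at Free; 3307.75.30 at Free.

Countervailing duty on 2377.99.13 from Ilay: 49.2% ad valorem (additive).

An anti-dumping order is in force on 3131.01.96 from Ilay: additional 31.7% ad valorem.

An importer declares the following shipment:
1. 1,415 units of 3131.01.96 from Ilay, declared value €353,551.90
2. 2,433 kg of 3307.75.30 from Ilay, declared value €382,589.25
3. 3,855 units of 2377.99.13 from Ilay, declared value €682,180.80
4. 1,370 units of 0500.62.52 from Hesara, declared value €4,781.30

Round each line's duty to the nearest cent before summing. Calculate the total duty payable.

€568,671.15

Line 1 (3131.01.96, Ilay, 1,415 units, €353,551.90):
Base rate for 3131.01.96 is 2%.
Additional duty on 3131.01.96 from Ilay: +31.7%. Applied ad valorem rate: 2% + 31.7% = 33.7%.
Duty = €353,551.90 × 33.7% = €119,146.99.
Line 2 (3307.75.30, Ilay, 2,433 kg, €382,589.25):
Base rate for 3307.75.30 is €0.39/kg.
3307.75.30 has an FTA preferential rate, but origin Ilay is not Hesara; base rate stands.
Duty = 2,433 × €0.39 = €948.87.
Line 3 (2377.99.13, Ilay, 3,855 units, €682,180.80):
Base rate for 2377.99.13 is 16.5%.
Additional duty on 2377.99.13 from Ilay: +49.2%. Applied ad valorem rate: 16.5% + 49.2% = 65.7%.
Duty = €682,180.80 × 65.7% = €448,192.79.
Line 4 (0500.62.52, Hesara, 1,370 units, €4,781.30):
Base rate for 0500.62.52 is 10% + €2.91/unit.
Origin Hesara qualifies under the Karovia–Hesara agreement and 0500.62.52 is covered: preferential rate 8% applies instead.
Duty = €4,781.30 × 8% = €382.50.
Total = €119,146.99 + €948.87 + €448,192.79 + €382.50 = €568,671.15.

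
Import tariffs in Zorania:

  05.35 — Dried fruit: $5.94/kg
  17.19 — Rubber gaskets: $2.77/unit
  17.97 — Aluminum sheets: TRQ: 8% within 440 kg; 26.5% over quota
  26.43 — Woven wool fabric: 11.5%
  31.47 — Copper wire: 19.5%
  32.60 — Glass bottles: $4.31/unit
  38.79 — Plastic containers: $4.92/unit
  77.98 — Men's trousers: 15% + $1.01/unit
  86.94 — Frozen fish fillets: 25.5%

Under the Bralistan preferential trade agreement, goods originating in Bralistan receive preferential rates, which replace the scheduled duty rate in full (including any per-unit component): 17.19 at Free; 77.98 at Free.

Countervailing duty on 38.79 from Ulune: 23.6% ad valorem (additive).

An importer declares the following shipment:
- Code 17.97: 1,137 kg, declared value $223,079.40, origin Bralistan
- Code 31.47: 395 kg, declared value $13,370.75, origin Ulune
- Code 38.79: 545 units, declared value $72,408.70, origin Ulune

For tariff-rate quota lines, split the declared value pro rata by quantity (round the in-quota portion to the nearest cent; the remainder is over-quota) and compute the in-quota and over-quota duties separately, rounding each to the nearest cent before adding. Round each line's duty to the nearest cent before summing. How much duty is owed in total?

$65,522.51

Line 1 (17.97, Bralistan, 1,137 kg, $223,079.40):
Code 17.97 is under a tariff-rate quota (threshold 440 kg). In-quota: 440 kg at 8%; over-quota: 697 kg at 26.5%.
Pro-rata value split: in-quota = $223,079.40 × 440/1,137 = $86,328.00; over-quota = $223,079.40 − $86,328.00 = $136,751.40.
In-quota duty = $86,328.00 × 8% = $6,906.24. Over-quota duty = $136,751.40 × 26.5% = $36,239.12.
Line duty = $6,906.24 + $36,239.12 = $43,145.36.
Line 2 (31.47, Ulune, 395 kg, $13,370.75):
Base rate for 31.47 is 19.5%.
Duty = $13,370.75 × 19.5% = $2,607.30.
Line 3 (38.79, Ulune, 545 units, $72,408.70):
Base rate for 38.79 is $4.92/unit.
Additional duty on 38.79 from Ulune: +23.6% ad valorem. Applied ad valorem rate = 23.6%.
Duty = $72,408.70 × 23.6% + 545 × $4.92 = $19,769.85.
Total = $43,145.36 + $2,607.30 + $19,769.85 = $65,522.51.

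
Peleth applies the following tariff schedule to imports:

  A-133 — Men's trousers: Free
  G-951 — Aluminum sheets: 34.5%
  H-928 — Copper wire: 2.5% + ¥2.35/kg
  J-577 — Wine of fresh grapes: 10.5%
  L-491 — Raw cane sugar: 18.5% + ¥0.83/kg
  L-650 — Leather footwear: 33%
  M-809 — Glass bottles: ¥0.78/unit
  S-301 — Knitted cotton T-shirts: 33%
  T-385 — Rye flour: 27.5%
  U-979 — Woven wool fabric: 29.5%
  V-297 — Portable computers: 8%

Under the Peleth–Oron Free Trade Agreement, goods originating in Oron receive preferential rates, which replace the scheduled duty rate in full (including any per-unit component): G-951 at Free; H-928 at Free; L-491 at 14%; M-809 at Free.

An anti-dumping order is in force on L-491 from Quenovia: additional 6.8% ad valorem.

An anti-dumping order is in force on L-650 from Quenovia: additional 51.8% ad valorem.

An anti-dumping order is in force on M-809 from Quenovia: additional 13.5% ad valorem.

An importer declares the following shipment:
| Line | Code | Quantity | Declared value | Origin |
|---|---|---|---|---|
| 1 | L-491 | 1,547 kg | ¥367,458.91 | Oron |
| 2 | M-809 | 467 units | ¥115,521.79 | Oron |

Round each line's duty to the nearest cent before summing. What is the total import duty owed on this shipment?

Line 1 (L-491, Oron, 1,547 kg, ¥367,458.91):
Base rate for L-491 is 18.5% + ¥0.83/kg.
Origin Oron qualifies under the Peleth–Oron agreement and L-491 is covered: preferential rate 14% applies instead.
The additional-duty order on L-491 targets Quenovia, not Oron; it does not apply.
Duty = ¥367,458.91 × 14% = ¥51,444.25.
Line 2 (M-809, Oron, 467 units, ¥115,521.79):
Base rate for M-809 is ¥0.78/unit.
Origin Oron qualifies under the Peleth–Oron agreement and M-809 is covered: preferential rate Free applies instead.
The additional-duty order on M-809 targets Quenovia, not Oron; it does not apply.
Duty = ¥115,521.79 × 0% = ¥0.00.
Total = ¥51,444.25 + ¥0.00 = ¥51,444.25.

¥51,444.25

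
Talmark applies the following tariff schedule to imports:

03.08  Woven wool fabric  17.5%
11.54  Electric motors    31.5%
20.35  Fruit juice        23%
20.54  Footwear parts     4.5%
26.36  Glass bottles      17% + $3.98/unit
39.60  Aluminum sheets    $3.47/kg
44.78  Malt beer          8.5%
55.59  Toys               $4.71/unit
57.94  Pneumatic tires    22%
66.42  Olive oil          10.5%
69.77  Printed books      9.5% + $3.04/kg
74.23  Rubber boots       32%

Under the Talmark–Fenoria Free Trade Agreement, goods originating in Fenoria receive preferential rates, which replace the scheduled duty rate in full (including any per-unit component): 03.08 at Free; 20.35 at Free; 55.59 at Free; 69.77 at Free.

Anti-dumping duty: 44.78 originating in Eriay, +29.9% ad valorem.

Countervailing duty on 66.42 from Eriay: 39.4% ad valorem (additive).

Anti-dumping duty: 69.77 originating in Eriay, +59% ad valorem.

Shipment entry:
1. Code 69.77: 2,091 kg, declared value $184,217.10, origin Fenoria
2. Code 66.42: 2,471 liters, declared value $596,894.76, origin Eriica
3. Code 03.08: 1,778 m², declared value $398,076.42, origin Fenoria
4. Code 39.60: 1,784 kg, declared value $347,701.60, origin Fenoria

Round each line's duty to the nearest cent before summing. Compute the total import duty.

Line 1 (69.77, Fenoria, 2,091 kg, $184,217.10):
Base rate for 69.77 is 9.5% + $3.04/kg.
Origin Fenoria qualifies under the Talmark–Fenoria agreement and 69.77 is covered: preferential rate Free applies instead.
The additional-duty order on 69.77 targets Eriay, not Fenoria; it does not apply.
Duty = $184,217.10 × 0% = $0.00.
Line 2 (66.42, Eriica, 2,471 liters, $596,894.76):
Base rate for 66.42 is 10.5%.
The additional-duty order on 66.42 targets Eriay, not Eriica; it does not apply.
Duty = $596,894.76 × 10.5% = $62,673.95.
Line 3 (03.08, Fenoria, 1,778 m², $398,076.42):
Base rate for 03.08 is 17.5%.
Origin Fenoria qualifies under the Talmark–Fenoria agreement and 03.08 is covered: preferential rate Free applies instead.
Duty = $398,076.42 × 0% = $0.00.
Line 4 (39.60, Fenoria, 1,784 kg, $347,701.60):
Base rate for 39.60 is $3.47/kg.
Origin Fenoria is the FTA partner but 39.60 is not on the preference list; base rate stands.
Duty = 1,784 × $3.47 = $6,190.48.
Total = $0.00 + $62,673.95 + $0.00 + $6,190.48 = $68,864.43.

$68,864.43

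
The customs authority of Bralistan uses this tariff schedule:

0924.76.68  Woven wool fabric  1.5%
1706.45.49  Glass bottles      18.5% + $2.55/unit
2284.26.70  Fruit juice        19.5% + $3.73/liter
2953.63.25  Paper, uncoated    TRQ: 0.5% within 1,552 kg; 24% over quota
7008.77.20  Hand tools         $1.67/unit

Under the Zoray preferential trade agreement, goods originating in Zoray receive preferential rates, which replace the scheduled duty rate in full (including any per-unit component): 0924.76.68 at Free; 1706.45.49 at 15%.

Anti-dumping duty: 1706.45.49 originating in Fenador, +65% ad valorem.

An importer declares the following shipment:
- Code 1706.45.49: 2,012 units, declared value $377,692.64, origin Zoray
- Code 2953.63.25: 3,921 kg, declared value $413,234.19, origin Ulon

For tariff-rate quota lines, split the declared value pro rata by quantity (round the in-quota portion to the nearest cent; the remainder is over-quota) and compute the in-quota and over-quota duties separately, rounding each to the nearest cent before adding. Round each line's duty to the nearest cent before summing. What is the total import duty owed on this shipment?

Line 1 (1706.45.49, Zoray, 2,012 units, $377,692.64):
Base rate for 1706.45.49 is 18.5% + $2.55/unit.
Origin Zoray qualifies under the Bralistan–Zoray agreement and 1706.45.49 is covered: preferential rate 15% applies instead.
The additional-duty order on 1706.45.49 targets Fenador, not Zoray; it does not apply.
Duty = $377,692.64 × 15% = $56,653.90.
Line 2 (2953.63.25, Ulon, 3,921 kg, $413,234.19):
Code 2953.63.25 is under a tariff-rate quota (threshold 1,552 kg). In-quota: 1,552 kg at 0.5%; over-quota: 2,369 kg at 24%.
Pro-rata value split: in-quota = $413,234.19 × 1,552/3,921 = $163,565.28; over-quota = $413,234.19 − $163,565.28 = $249,668.91.
In-quota duty = $163,565.28 × 0.5% = $817.83. Over-quota duty = $249,668.91 × 24% = $59,920.54.
Line duty = $817.83 + $59,920.54 = $60,738.37.
Total = $56,653.90 + $60,738.37 = $117,392.27.

$117,392.27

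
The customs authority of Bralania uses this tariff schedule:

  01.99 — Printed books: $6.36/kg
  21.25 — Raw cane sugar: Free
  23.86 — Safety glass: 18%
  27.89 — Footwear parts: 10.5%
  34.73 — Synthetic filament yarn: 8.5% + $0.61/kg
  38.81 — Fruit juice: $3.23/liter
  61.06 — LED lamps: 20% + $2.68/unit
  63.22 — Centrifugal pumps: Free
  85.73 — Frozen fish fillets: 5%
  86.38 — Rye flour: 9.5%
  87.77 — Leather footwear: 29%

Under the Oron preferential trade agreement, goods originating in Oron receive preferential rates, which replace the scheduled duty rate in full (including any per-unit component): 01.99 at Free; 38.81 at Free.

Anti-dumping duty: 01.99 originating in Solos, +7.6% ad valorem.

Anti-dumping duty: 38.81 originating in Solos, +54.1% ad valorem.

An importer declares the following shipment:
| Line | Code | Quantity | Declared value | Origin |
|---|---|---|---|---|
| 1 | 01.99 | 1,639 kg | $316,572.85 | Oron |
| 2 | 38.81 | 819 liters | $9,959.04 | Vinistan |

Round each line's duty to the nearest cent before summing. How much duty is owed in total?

Line 1 (01.99, Oron, 1,639 kg, $316,572.85):
Base rate for 01.99 is $6.36/kg.
Origin Oron qualifies under the Bralania–Oron agreement and 01.99 is covered: preferential rate Free applies instead.
The additional-duty order on 01.99 targets Solos, not Oron; it does not apply.
Duty = $316,572.85 × 0% = $0.00.
Line 2 (38.81, Vinistan, 819 liters, $9,959.04):
Base rate for 38.81 is $3.23/liter.
38.81 has an FTA preferential rate, but origin Vinistan is not Oron; base rate stands.
The additional-duty order on 38.81 targets Solos, not Vinistan; it does not apply.
Duty = 819 × $3.23 = $2,645.37.
Total = $0.00 + $2,645.37 = $2,645.37.

$2,645.37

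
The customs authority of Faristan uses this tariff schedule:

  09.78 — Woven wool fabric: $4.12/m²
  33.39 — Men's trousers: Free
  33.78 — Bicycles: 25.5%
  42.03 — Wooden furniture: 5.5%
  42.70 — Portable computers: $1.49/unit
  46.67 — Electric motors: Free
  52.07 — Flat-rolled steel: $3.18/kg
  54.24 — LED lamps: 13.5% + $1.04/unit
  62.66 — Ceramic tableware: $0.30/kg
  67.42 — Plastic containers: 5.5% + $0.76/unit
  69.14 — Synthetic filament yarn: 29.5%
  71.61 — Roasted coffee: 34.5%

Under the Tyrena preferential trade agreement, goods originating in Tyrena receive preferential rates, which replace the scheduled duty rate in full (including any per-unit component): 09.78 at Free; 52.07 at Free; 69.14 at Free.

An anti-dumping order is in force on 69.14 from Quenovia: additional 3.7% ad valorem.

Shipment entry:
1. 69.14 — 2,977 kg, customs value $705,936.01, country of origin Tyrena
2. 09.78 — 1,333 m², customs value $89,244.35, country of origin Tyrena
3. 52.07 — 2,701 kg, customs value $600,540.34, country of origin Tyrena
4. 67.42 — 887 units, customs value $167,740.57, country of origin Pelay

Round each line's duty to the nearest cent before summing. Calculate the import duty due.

$9,899.85

Line 1 (69.14, Tyrena, 2,977 kg, $705,936.01):
Base rate for 69.14 is 29.5%.
Origin Tyrena qualifies under the Faristan–Tyrena agreement and 69.14 is covered: preferential rate Free applies instead.
The additional-duty order on 69.14 targets Quenovia, not Tyrena; it does not apply.
Duty = $705,936.01 × 0% = $0.00.
Line 2 (09.78, Tyrena, 1,333 m², $89,244.35):
Base rate for 09.78 is $4.12/m².
Origin Tyrena qualifies under the Faristan–Tyrena agreement and 09.78 is covered: preferential rate Free applies instead.
Duty = $89,244.35 × 0% = $0.00.
Line 3 (52.07, Tyrena, 2,701 kg, $600,540.34):
Base rate for 52.07 is $3.18/kg.
Origin Tyrena qualifies under the Faristan–Tyrena agreement and 52.07 is covered: preferential rate Free applies instead.
Duty = $600,540.34 × 0% = $0.00.
Line 4 (67.42, Pelay, 887 units, $167,740.57):
Base rate for 67.42 is 5.5% + $0.76/unit.
Duty = $167,740.57 × 5.5% + 887 × $0.76 = $9,899.85.
Total = $0.00 + $0.00 + $0.00 + $9,899.85 = $9,899.85.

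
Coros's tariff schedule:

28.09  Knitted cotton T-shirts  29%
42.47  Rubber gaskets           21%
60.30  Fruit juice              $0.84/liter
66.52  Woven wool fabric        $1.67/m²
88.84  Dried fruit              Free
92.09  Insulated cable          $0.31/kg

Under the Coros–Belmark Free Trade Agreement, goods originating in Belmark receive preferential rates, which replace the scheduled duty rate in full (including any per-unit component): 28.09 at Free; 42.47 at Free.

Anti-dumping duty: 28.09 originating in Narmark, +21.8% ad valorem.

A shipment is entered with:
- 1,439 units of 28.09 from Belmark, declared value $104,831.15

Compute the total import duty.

Line 1 (28.09, Belmark, 1,439 units, $104,831.15):
Base rate for 28.09 is 29%.
Origin Belmark qualifies under the Coros–Belmark agreement and 28.09 is covered: preferential rate Free applies instead.
The additional-duty order on 28.09 targets Narmark, not Belmark; it does not apply.
Duty = $104,831.15 × 0% = $0.00.

$0.00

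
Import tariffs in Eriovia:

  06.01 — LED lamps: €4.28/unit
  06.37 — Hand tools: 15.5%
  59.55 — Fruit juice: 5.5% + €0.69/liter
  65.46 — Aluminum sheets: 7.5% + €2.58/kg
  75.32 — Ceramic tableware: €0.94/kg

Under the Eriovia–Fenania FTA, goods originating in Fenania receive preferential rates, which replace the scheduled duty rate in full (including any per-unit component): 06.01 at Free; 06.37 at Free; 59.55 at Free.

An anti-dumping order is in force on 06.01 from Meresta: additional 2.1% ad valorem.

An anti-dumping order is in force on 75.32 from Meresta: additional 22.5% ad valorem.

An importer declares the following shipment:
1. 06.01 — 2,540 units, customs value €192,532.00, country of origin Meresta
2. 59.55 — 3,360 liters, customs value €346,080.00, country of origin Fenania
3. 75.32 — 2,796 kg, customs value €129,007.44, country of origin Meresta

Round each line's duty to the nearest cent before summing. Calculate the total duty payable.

€46,569.28

Line 1 (06.01, Meresta, 2,540 units, €192,532.00):
Base rate for 06.01 is €4.28/unit.
06.01 has an FTA preferential rate, but origin Meresta is not Fenania; base rate stands.
Additional duty on 06.01 from Meresta: +2.1% ad valorem. Applied ad valorem rate = 2.1%.
Duty = €192,532.00 × 2.1% + 2,540 × €4.28 = €14,914.37.
Line 2 (59.55, Fenania, 3,360 liters, €346,080.00):
Base rate for 59.55 is 5.5% + €0.69/liter.
Origin Fenania qualifies under the Eriovia–Fenania agreement and 59.55 is covered: preferential rate Free applies instead.
Duty = €346,080.00 × 0% = €0.00.
Line 3 (75.32, Meresta, 2,796 kg, €129,007.44):
Base rate for 75.32 is €0.94/kg.
Additional duty on 75.32 from Meresta: +22.5% ad valorem. Applied ad valorem rate = 22.5%.
Duty = €129,007.44 × 22.5% + 2,796 × €0.94 = €31,654.91.
Total = €14,914.37 + €0.00 + €31,654.91 = €46,569.28.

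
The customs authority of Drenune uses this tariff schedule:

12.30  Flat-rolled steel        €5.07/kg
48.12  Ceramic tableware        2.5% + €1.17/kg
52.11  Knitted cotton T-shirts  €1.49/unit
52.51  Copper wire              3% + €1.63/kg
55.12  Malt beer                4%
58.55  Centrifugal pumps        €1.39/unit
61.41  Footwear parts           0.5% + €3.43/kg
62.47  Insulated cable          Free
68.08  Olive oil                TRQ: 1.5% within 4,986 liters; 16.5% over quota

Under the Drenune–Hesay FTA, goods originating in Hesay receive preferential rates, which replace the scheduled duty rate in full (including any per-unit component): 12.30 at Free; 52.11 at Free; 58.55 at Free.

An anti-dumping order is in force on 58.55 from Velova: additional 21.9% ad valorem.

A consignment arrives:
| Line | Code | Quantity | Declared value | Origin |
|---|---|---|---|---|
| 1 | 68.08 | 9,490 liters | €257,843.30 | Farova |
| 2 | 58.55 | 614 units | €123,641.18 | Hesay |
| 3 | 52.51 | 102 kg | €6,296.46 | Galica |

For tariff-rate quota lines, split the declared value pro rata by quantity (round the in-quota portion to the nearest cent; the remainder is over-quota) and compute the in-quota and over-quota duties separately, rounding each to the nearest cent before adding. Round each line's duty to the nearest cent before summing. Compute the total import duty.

€22,578.85

Line 1 (68.08, Farova, 9,490 liters, €257,843.30):
Code 68.08 is under a tariff-rate quota (threshold 4,986 liters). In-quota: 4,986 liters at 1.5%; over-quota: 4,504 liters at 16.5%.
Pro-rata value split: in-quota = €257,843.30 × 4,986/9,490 = €135,469.62; over-quota = €257,843.30 − €135,469.62 = €122,373.68.
In-quota duty = €135,469.62 × 1.5% = €2,032.04. Over-quota duty = €122,373.68 × 16.5% = €20,191.66.
Line duty = €2,032.04 + €20,191.66 = €22,223.70.
Line 2 (58.55, Hesay, 614 units, €123,641.18):
Base rate for 58.55 is €1.39/unit.
Origin Hesay qualifies under the Drenune–Hesay agreement and 58.55 is covered: preferential rate Free applies instead.
The additional-duty order on 58.55 targets Velova, not Hesay; it does not apply.
Duty = €123,641.18 × 0% = €0.00.
Line 3 (52.51, Galica, 102 kg, €6,296.46):
Base rate for 52.51 is 3% + €1.63/kg.
Duty = €6,296.46 × 3% + 102 × €1.63 = €355.15.
Total = €22,223.70 + €0.00 + €355.15 = €22,578.85.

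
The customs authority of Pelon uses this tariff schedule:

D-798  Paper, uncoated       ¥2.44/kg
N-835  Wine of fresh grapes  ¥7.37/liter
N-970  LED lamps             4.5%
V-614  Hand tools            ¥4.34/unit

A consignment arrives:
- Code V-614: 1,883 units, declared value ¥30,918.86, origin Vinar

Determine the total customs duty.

Line 1 (V-614, Vinar, 1,883 units, ¥30,918.86):
Base rate for V-614 is ¥4.34/unit.
Duty = 1,883 × ¥4.34 = ¥8,172.22.

¥8,172.22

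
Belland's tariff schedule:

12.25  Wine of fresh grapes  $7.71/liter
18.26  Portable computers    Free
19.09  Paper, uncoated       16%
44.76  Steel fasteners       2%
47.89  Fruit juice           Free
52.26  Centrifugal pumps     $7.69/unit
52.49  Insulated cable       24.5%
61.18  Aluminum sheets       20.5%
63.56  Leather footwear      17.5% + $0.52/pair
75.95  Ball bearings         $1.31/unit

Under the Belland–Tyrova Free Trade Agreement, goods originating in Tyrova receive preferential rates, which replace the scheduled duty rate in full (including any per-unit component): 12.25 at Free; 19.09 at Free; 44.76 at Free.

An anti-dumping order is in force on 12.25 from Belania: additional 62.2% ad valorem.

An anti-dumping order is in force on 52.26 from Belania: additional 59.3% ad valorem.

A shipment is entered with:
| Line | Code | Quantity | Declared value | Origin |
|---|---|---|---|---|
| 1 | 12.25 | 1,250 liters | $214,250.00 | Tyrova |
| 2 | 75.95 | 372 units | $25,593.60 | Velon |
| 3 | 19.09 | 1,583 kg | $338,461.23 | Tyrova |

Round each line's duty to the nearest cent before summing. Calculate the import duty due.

$487.32

Line 1 (12.25, Tyrova, 1,250 liters, $214,250.00):
Base rate for 12.25 is $7.71/liter.
Origin Tyrova qualifies under the Belland–Tyrova agreement and 12.25 is covered: preferential rate Free applies instead.
The additional-duty order on 12.25 targets Belania, not Tyrova; it does not apply.
Duty = $214,250.00 × 0% = $0.00.
Line 2 (75.95, Velon, 372 units, $25,593.60):
Base rate for 75.95 is $1.31/unit.
Duty = 372 × $1.31 = $487.32.
Line 3 (19.09, Tyrova, 1,583 kg, $338,461.23):
Base rate for 19.09 is 16%.
Origin Tyrova qualifies under the Belland–Tyrova agreement and 19.09 is covered: preferential rate Free applies instead.
Duty = $338,461.23 × 0% = $0.00.
Total = $0.00 + $487.32 + $0.00 = $487.32.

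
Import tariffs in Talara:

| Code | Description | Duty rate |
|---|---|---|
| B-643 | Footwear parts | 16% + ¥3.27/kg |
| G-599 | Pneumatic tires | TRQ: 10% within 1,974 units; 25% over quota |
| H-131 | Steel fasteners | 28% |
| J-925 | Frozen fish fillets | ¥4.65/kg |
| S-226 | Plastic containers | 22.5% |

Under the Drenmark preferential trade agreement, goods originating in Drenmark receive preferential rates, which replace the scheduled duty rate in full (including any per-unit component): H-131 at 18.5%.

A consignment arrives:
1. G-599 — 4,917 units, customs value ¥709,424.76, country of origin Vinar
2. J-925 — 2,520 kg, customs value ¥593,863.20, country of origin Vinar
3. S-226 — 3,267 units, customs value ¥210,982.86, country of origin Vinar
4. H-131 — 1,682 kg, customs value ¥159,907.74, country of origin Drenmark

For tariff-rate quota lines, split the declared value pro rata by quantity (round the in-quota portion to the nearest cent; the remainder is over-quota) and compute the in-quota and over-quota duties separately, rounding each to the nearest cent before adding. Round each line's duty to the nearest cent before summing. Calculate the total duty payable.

¥223,406.95

Line 1 (G-599, Vinar, 4,917 units, ¥709,424.76):
Code G-599 is under a tariff-rate quota (threshold 1,974 units). In-quota: 1,974 units at 10%; over-quota: 2,943 units at 25%.
Pro-rata value split: in-quota = ¥709,424.76 × 1,974/4,917 = ¥284,808.72; over-quota = ¥709,424.76 − ¥284,808.72 = ¥424,616.04.
In-quota duty = ¥284,808.72 × 10% = ¥28,480.87. Over-quota duty = ¥424,616.04 × 25% = ¥106,154.01.
Line duty = ¥28,480.87 + ¥106,154.01 = ¥134,634.88.
Line 2 (J-925, Vinar, 2,520 kg, ¥593,863.20):
Base rate for J-925 is ¥4.65/kg.
Duty = 2,520 × ¥4.65 = ¥11,718.00.
Line 3 (S-226, Vinar, 3,267 units, ¥210,982.86):
Base rate for S-226 is 22.5%.
Duty = ¥210,982.86 × 22.5% = ¥47,471.14.
Line 4 (H-131, Drenmark, 1,682 kg, ¥159,907.74):
Base rate for H-131 is 28%.
Origin Drenmark qualifies under the Talara–Drenmark agreement and H-131 is covered: preferential rate 18.5% applies instead.
Duty = ¥159,907.74 × 18.5% = ¥29,582.93.
Total = ¥134,634.88 + ¥11,718.00 + ¥47,471.14 + ¥29,582.93 = ¥223,406.95.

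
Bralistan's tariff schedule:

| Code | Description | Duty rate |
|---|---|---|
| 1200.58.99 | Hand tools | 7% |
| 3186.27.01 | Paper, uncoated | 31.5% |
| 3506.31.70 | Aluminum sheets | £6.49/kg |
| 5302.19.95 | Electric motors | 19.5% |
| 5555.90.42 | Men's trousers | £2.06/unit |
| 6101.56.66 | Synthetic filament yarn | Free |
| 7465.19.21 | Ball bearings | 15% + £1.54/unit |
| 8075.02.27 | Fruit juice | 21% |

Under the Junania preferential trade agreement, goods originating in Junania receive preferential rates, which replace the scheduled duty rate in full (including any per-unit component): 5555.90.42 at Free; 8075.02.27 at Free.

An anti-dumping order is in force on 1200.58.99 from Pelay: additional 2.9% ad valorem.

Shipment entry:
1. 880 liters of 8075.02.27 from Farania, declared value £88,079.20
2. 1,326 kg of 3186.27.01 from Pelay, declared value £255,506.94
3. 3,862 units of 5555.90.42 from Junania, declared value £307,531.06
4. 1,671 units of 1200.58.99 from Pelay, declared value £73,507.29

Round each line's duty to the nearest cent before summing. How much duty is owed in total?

£106,258.54

Line 1 (8075.02.27, Farania, 880 liters, £88,079.20):
Base rate for 8075.02.27 is 21%.
8075.02.27 has an FTA preferential rate, but origin Farania is not Junania; base rate stands.
Duty = £88,079.20 × 21% = £18,496.63.
Line 2 (3186.27.01, Pelay, 1,326 kg, £255,506.94):
Base rate for 3186.27.01 is 31.5%.
Duty = £255,506.94 × 31.5% = £80,484.69.
Line 3 (5555.90.42, Junania, 3,862 units, £307,531.06):
Base rate for 5555.90.42 is £2.06/unit.
Origin Junania qualifies under the Bralistan–Junania agreement and 5555.90.42 is covered: preferential rate Free applies instead.
Duty = £307,531.06 × 0% = £0.00.
Line 4 (1200.58.99, Pelay, 1,671 units, £73,507.29):
Base rate for 1200.58.99 is 7%.
Additional duty on 1200.58.99 from Pelay: +2.9%. Applied ad valorem rate: 7% + 2.9% = 9.9%.
Duty = £73,507.29 × 9.9% = £7,277.22.
Total = £18,496.63 + £80,484.69 + £0.00 + £7,277.22 = £106,258.54.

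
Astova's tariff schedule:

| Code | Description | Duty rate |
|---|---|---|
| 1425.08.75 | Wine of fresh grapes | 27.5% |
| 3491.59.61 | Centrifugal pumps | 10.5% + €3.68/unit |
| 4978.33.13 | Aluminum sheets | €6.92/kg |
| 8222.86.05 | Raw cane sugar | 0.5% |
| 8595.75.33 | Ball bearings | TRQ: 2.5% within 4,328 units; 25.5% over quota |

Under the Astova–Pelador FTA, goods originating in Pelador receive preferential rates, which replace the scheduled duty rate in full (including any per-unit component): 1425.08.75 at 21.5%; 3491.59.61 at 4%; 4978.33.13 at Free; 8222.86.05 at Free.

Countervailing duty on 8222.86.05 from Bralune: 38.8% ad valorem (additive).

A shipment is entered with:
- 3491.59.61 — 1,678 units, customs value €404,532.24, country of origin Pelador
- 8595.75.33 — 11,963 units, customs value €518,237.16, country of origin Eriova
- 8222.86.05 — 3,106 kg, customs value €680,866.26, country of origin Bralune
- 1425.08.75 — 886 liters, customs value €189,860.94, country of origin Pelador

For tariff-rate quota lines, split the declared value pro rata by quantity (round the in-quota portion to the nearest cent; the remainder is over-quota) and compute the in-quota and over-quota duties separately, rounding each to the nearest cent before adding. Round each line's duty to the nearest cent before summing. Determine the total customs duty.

€413,609.84

Line 1 (3491.59.61, Pelador, 1,678 units, €404,532.24):
Base rate for 3491.59.61 is 10.5% + €3.68/unit.
Origin Pelador qualifies under the Astova–Pelador agreement and 3491.59.61 is covered: preferential rate 4% applies instead.
Duty = €404,532.24 × 4% = €16,181.29.
Line 2 (8595.75.33, Eriova, 11,963 units, €518,237.16):
Code 8595.75.33 is under a tariff-rate quota (threshold 4,328 units). In-quota: 4,328 units at 2.5%; over-quota: 7,635 units at 25.5%.
Pro-rata value split: in-quota = €518,237.16 × 4,328/11,963 = €187,488.96; over-quota = €518,237.16 − €187,488.96 = €330,748.20.
In-quota duty = €187,488.96 × 2.5% = €4,687.22. Over-quota duty = €330,748.20 × 25.5% = €84,340.79.
Line duty = €4,687.22 + €84,340.79 = €89,028.01.
Line 3 (8222.86.05, Bralune, 3,106 kg, €680,866.26):
Base rate for 8222.86.05 is 0.5%.
8222.86.05 has an FTA preferential rate, but origin Bralune is not Pelador; base rate stands.
Additional duty on 8222.86.05 from Bralune: +38.8%. Applied ad valorem rate: 0.5% + 38.8% = 39.3%.
Duty = €680,866.26 × 39.3% = €267,580.44.
Line 4 (1425.08.75, Pelador, 886 liters, €189,860.94):
Base rate for 1425.08.75 is 27.5%.
Origin Pelador qualifies under the Astova–Pelador agreement and 1425.08.75 is covered: preferential rate 21.5% applies instead.
Duty = €189,860.94 × 21.5% = €40,820.10.
Total = €16,181.29 + €89,028.01 + €267,580.44 + €40,820.10 = €413,609.84.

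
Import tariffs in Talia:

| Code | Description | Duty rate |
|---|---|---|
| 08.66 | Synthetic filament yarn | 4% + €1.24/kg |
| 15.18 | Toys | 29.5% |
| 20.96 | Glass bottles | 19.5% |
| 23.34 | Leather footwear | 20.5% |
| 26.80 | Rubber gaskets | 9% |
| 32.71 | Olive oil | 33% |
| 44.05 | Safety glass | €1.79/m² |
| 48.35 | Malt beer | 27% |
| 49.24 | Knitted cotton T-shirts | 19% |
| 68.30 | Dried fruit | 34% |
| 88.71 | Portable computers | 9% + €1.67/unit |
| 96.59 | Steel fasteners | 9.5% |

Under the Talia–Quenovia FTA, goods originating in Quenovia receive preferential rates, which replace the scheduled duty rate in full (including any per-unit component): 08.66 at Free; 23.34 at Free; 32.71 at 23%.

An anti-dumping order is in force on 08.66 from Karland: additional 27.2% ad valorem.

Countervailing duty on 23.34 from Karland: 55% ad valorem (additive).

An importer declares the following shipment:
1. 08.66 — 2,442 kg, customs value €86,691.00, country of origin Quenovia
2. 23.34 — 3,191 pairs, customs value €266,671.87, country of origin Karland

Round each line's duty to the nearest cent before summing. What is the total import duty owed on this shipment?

€201,337.26

Line 1 (08.66, Quenovia, 2,442 kg, €86,691.00):
Base rate for 08.66 is 4% + €1.24/kg.
Origin Quenovia qualifies under the Talia–Quenovia agreement and 08.66 is covered: preferential rate Free applies instead.
The additional-duty order on 08.66 targets Karland, not Quenovia; it does not apply.
Duty = €86,691.00 × 0% = €0.00.
Line 2 (23.34, Karland, 3,191 pairs, €266,671.87):
Base rate for 23.34 is 20.5%.
23.34 has an FTA preferential rate, but origin Karland is not Quenovia; base rate stands.
Additional duty on 23.34 from Karland: +55%. Applied ad valorem rate: 20.5% + 55% = 75.5%.
Duty = €266,671.87 × 75.5% = €201,337.26.
Total = €0.00 + €201,337.26 = €201,337.26.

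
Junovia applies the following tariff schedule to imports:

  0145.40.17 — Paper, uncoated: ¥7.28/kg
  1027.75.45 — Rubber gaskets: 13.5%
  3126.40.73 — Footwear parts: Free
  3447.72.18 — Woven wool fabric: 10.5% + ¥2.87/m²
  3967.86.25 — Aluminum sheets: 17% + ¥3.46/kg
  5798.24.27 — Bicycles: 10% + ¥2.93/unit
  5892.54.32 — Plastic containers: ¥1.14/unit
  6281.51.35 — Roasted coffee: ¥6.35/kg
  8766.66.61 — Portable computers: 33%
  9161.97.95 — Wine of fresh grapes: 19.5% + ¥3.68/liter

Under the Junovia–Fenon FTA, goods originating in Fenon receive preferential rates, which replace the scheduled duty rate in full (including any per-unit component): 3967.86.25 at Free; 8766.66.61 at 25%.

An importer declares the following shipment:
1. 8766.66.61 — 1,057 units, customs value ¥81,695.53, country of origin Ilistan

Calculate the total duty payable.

Line 1 (8766.66.61, Ilistan, 1,057 units, ¥81,695.53):
Base rate for 8766.66.61 is 33%.
8766.66.61 has an FTA preferential rate, but origin Ilistan is not Fenon; base rate stands.
Duty = ¥81,695.53 × 33% = ¥26,959.52.

¥26,959.52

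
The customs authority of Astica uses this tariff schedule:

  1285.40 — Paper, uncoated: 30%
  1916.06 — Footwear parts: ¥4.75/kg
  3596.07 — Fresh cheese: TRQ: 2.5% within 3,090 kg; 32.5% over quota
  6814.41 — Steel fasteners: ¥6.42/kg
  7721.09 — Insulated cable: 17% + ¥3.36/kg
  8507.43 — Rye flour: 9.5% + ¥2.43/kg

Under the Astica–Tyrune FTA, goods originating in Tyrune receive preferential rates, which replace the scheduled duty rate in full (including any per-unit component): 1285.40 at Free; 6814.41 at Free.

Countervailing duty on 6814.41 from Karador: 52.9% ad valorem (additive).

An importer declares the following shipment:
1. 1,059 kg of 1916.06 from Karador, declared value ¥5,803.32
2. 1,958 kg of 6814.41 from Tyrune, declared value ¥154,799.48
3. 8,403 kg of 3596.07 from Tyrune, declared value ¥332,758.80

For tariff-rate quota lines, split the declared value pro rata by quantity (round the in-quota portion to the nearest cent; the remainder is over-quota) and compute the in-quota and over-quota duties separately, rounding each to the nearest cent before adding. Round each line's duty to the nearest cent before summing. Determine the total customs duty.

Line 1 (1916.06, Karador, 1,059 kg, ¥5,803.32):
Base rate for 1916.06 is ¥4.75/kg.
Duty = 1,059 × ¥4.75 = ¥5,030.25.
Line 2 (6814.41, Tyrune, 1,958 kg, ¥154,799.48):
Base rate for 6814.41 is ¥6.42/kg.
Origin Tyrune qualifies under the Astica–Tyrune agreement and 6814.41 is covered: preferential rate Free applies instead.
The additional-duty order on 6814.41 targets Karador, not Tyrune; it does not apply.
Duty = ¥154,799.48 × 0% = ¥0.00.
Line 3 (3596.07, Tyrune, 8,403 kg, ¥332,758.80):
Code 3596.07 is under a tariff-rate quota (threshold 3,090 kg). In-quota: 3,090 kg at 2.5%; over-quota: 5,313 kg at 32.5%.
Pro-rata value split: in-quota = ¥332,758.80 × 3,090/8,403 = ¥122,364.00; over-quota = ¥332,758.80 − ¥122,364.00 = ¥210,394.80.
In-quota duty = ¥122,364.00 × 2.5% = ¥3,059.10. Over-quota duty = ¥210,394.80 × 32.5% = ¥68,378.31.
Line duty = ¥3,059.10 + ¥68,378.31 = ¥71,437.41.
Total = ¥5,030.25 + ¥0.00 + ¥71,437.41 = ¥76,467.66.

¥76,467.66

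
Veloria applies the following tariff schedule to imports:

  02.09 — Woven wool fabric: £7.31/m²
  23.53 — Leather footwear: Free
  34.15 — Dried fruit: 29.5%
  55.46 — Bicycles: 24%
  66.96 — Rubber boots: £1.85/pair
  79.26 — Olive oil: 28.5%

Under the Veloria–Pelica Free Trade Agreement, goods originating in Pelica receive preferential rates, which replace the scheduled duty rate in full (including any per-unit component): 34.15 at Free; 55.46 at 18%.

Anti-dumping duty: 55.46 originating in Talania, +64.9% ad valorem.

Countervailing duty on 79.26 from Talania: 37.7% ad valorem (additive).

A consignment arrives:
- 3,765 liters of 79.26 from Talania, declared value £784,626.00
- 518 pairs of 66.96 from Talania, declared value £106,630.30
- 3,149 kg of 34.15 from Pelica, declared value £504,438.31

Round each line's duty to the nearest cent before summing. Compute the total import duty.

£520,380.71

Line 1 (79.26, Talania, 3,765 liters, £784,626.00):
Base rate for 79.26 is 28.5%.
Additional duty on 79.26 from Talania: +37.7%. Applied ad valorem rate: 28.5% + 37.7% = 66.2%.
Duty = £784,626.00 × 66.2% = £519,422.41.
Line 2 (66.96, Talania, 518 pairs, £106,630.30):
Base rate for 66.96 is £1.85/pair.
Duty = 518 × £1.85 = £958.30.
Line 3 (34.15, Pelica, 3,149 kg, £504,438.31):
Base rate for 34.15 is 29.5%.
Origin Pelica qualifies under the Veloria–Pelica agreement and 34.15 is covered: preferential rate Free applies instead.
Duty = £504,438.31 × 0% = £0.00.
Total = £519,422.41 + £958.30 + £0.00 = £520,380.71.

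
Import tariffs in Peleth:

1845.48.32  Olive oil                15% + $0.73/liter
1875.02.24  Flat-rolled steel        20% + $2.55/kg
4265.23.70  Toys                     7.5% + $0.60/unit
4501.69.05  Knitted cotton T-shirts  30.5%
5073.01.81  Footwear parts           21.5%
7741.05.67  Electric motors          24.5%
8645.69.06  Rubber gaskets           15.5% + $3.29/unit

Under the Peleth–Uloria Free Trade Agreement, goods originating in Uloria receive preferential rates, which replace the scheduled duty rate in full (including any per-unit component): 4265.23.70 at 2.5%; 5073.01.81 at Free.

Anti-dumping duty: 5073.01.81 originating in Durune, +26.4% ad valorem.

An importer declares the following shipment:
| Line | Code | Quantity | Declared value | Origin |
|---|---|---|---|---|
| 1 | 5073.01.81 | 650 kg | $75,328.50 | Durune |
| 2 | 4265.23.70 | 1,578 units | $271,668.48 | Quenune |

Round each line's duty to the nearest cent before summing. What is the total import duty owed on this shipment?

Line 1 (5073.01.81, Durune, 650 kg, $75,328.50):
Base rate for 5073.01.81 is 21.5%.
5073.01.81 has an FTA preferential rate, but origin Durune is not Uloria; base rate stands.
Additional duty on 5073.01.81 from Durune: +26.4%. Applied ad valorem rate: 21.5% + 26.4% = 47.9%.
Duty = $75,328.50 × 47.9% = $36,082.35.
Line 2 (4265.23.70, Quenune, 1,578 units, $271,668.48):
Base rate for 4265.23.70 is 7.5% + $0.60/unit.
4265.23.70 has an FTA preferential rate, but origin Quenune is not Uloria; base rate stands.
Duty = $271,668.48 × 7.5% + 1,578 × $0.60 = $21,321.94.
Total = $36,082.35 + $21,321.94 = $57,404.29.

$57,404.29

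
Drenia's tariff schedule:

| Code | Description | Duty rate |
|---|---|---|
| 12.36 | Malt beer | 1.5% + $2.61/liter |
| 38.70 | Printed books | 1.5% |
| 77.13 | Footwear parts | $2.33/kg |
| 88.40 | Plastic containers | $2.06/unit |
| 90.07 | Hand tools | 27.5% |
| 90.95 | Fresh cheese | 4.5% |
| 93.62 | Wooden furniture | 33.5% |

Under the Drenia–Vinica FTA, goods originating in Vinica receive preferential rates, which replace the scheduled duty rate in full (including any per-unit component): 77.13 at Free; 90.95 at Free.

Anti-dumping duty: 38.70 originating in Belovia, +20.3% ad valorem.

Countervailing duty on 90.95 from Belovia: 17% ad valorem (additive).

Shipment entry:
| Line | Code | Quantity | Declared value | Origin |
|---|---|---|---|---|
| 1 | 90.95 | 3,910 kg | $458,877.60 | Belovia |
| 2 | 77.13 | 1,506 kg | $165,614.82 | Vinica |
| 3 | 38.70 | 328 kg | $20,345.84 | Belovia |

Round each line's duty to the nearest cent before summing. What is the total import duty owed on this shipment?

Line 1 (90.95, Belovia, 3,910 kg, $458,877.60):
Base rate for 90.95 is 4.5%.
90.95 has an FTA preferential rate, but origin Belovia is not Vinica; base rate stands.
Additional duty on 90.95 from Belovia: +17%. Applied ad valorem rate: 4.5% + 17% = 21.5%.
Duty = $458,877.60 × 21.5% = $98,658.68.
Line 2 (77.13, Vinica, 1,506 kg, $165,614.82):
Base rate for 77.13 is $2.33/kg.
Origin Vinica qualifies under the Drenia–Vinica agreement and 77.13 is covered: preferential rate Free applies instead.
Duty = $165,614.82 × 0% = $0.00.
Line 3 (38.70, Belovia, 328 kg, $20,345.84):
Base rate for 38.70 is 1.5%.
Additional duty on 38.70 from Belovia: +20.3%. Applied ad valorem rate: 1.5% + 20.3% = 21.8%.
Duty = $20,345.84 × 21.8% = $4,435.39.
Total = $98,658.68 + $0.00 + $4,435.39 = $103,094.07.

$103,094.07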